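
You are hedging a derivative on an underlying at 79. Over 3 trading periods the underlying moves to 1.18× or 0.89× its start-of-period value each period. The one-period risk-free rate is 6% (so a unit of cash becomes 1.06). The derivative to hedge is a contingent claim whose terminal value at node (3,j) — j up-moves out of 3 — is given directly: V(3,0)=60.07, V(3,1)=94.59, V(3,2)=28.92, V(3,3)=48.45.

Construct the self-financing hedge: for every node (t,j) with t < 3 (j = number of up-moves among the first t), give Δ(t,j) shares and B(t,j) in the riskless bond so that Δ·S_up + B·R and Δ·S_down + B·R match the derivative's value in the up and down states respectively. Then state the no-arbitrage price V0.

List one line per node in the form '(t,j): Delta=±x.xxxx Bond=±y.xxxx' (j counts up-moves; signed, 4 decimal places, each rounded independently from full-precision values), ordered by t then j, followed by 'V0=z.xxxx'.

Risk-neutral probability p* = (R−d)/(u−d) = (1.06−0.89)/(1.18−0.89) = 0.5862.
Payoff layer (t=3): V(3,0)=60.0700, V(3,1)=94.5900, V(3,2)=28.9200, V(3,3)=48.4500
  t=2,j=0: stock 62.5759 → up 73.8396 (V=94.5900), down 55.6926 (V=60.0700). Price 75.7602; hedge Δ=1.9022, bond B=-43.2742.
  t=2,j=1: stock 82.9658 → up 97.8996 (V=28.9200), down 73.8396 (V=94.5900). Price 52.9187; hedge Δ=-2.7294, bond B=279.3669.
  t=2,j=2: stock 109.9996 → up 129.7995 (V=48.4500), down 97.8996 (V=28.9200). Price 38.0836; hedge Δ=0.6122, bond B=-29.2612.
  t=1,j=0: stock 70.3100 → up 82.9658 (V=52.9187), down 62.5759 (V=75.7602). Price 58.8400; hedge Δ=-1.1202, bond B=137.6040.
  t=1,j=1: stock 93.2200 → up 109.9996 (V=38.0836), down 82.9658 (V=52.9187). Price 41.7191; hedge Δ=-0.5488, bond B=92.8745.
  t=0,j=0: stock 79.0000 → up 93.2200 (V=41.7191), down 70.3100 (V=58.8400). Price 46.0411; hedge Δ=-0.7473, bond B=105.0786.
Check: Δ(0,0)·S0 + B(0,0) = 46.0411 = V0.

(0,0): Delta=-0.7473 Bond=105.0786
(1,0): Delta=-1.1202 Bond=137.6040
(1,1): Delta=-0.5488 Bond=92.8745
(2,0): Delta=1.9022 Bond=-43.2742
(2,1): Delta=-2.7294 Bond=279.3669
(2,2): Delta=0.6122 Bond=-29.2612
V0=46.0411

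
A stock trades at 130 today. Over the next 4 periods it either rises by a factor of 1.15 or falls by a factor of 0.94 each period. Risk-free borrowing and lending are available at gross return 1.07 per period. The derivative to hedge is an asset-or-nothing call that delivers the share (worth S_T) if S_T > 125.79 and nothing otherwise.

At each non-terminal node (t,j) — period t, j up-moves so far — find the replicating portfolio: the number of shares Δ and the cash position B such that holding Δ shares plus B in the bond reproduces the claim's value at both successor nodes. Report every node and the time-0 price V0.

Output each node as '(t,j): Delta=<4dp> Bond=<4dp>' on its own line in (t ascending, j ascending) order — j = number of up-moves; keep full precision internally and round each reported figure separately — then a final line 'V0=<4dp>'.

Risk-neutral probability p* = (R−d)/(u−d) = (1.07−0.94)/(1.15−0.94) = 0.6190.
Terminal payoffs: V(4,0)=0.0000, V(4,1)=0.0000, V(4,2)=151.9129, V(4,3)=185.8509, V(4,4)=227.3708
(3,0): S=107.9759. Δ = (V_up−V_dn)/(S_up−S_dn) = (0.0000−0.0000)/(124.1723−101.4974) = 0.0000. V = [p*·0.0000 + (1−p*)·0.0000]/1.07 = 0.0000. B = V − Δ·S = 0.0000.
(3,1): S=132.0982. Δ = (V_up−V_dn)/(S_up−S_dn) = (151.9129−0.0000)/(151.9129−124.1723) = 5.4762. V = [p*·151.9129 + (1−p*)·0.0000]/1.07 = 87.8891. B = V − Δ·S = -635.5058.
(3,2): S=161.6095. Δ = (V_up−V_dn)/(S_up−S_dn) = (185.8509−151.9129)/(185.8509−151.9129) = 1.0000. V = [p*·185.8509 + (1−p*)·151.9129]/1.07 = 161.6095. B = V − Δ·S = 0.0000.
(3,3): S=197.7137. Δ = (V_up−V_dn)/(S_up−S_dn) = (227.3708−185.8509)/(227.3708−185.8509) = 1.0000. V = [p*·227.3708 + (1−p*)·185.8509]/1.07 = 197.7137. B = V − Δ·S = 0.0000.
(2,0): S=114.8680. Δ = (V_up−V_dn)/(S_up−S_dn) = (87.8891−0.0000)/(132.0982−107.9759) = 3.6435. V = [p*·87.8891 + (1−p*)·0.0000]/1.07 = 50.8482. B = V − Δ·S = -367.6714.
(2,1): S=140.5300. Δ = (V_up−V_dn)/(S_up−S_dn) = (161.6095−87.8891)/(161.6095−132.0982) = 2.4980. V = [p*·161.6095 + (1−p*)·87.8891]/1.07 = 124.7902. B = V − Δ·S = -226.2593.
(2,2): S=171.9250. Δ = (V_up−V_dn)/(S_up−S_dn) = (197.7137−161.6095)/(197.7137−161.6095) = 1.0000. V = [p*·197.7137 + (1−p*)·161.6095]/1.07 = 171.9250. B = V − Δ·S = 0.0000.
(1,0): S=122.2000. Δ = (V_up−V_dn)/(S_up−S_dn) = (124.7902−50.8482)/(140.5300−114.8680) = 2.8814. V = [p*·124.7902 + (1−p*)·50.8482]/1.07 = 90.3008. B = V − Δ·S = -261.8043.
(1,1): S=149.5000. Δ = (V_up−V_dn)/(S_up−S_dn) = (171.9250−124.7902)/(171.9250−140.5300) = 1.5013. V = [p*·171.9250 + (1−p*)·124.7902]/1.07 = 143.8962. B = V − Δ·S = -80.5552.
(0,0): S=130.0000. Δ = (V_up−V_dn)/(S_up−S_dn) = (143.8962−90.3008)/(149.5000−122.2000) = 1.9632. V = [p*·143.8962 + (1−p*)·90.3008]/1.07 = 115.4008. B = V − Δ·S = -139.8154.
Check: Δ(0,0)·S0 + B(0,0) = 115.4008 = V0.

(0,0): Delta=1.9632 Bond=-139.8154
(1,0): Delta=2.8814 Bond=-261.8043
(1,1): Delta=1.5013 Bond=-80.5552
(2,0): Delta=3.6435 Bond=-367.6714
(2,1): Delta=2.4980 Bond=-226.2593
(2,2): Delta=1.0000 Bond=0.0000
(3,0): Delta=0.0000 Bond=0.0000
(3,1): Delta=5.4762 Bond=-635.5058
(3,2): Delta=1.0000 Bond=0.0000
(3,3): Delta=1.0000 Bond=0.0000
V0=115.4008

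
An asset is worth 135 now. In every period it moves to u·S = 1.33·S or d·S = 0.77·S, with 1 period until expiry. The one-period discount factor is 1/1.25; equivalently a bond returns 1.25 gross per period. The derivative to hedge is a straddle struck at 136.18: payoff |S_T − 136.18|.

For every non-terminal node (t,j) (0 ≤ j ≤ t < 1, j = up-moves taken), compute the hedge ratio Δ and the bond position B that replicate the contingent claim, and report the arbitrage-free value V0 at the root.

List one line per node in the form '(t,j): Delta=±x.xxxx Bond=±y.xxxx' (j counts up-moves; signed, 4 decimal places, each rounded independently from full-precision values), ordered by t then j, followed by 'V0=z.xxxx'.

(0,0): Delta=0.1474 Bond=13.5300
V0=33.4229

Under the risk-neutral measure, an up-move has probability p* = (R−d)/(u−d) = 0.8571 and values discount at R = 1.25.
At expiry t=1: V(1,0)=32.2300, V(1,1)=43.3700
(0,0): S=135.0000. Δ = (V_up−V_dn)/(S_up−S_dn) = (43.3700−32.2300)/(179.5500−103.9500) = 0.1474. V = [p*·43.3700 + (1−p*)·32.2300]/1.25 = 33.4229. B = V − Δ·S = 13.5300.
Each (Δ,B) replicates both successor values, so the strategy is self-financing and V0 is arbitrage-free.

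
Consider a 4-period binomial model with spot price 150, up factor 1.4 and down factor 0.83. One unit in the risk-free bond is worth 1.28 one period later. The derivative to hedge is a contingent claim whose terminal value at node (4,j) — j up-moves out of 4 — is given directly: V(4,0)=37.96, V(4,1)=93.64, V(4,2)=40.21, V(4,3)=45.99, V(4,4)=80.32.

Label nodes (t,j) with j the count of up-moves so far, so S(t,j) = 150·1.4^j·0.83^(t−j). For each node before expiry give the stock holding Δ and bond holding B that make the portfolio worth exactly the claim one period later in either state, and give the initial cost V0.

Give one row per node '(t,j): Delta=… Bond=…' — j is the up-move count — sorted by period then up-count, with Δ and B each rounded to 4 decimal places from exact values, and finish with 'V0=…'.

(0,0): Delta=0.0785 Bond=10.4836
(1,0): Delta=-0.1005 Bond=35.7121
(1,1): Delta=0.1068 Bond=7.4741
(2,0): Delta=-0.4040 Bond=77.0698
(2,1): Delta=-0.0526 Bond=37.3493
(2,2): Delta=0.1320 Bond=2.1582
(3,0): Delta=1.1389 Bond=-33.6859
(3,1): Delta=-0.6479 Bond=133.9387
(3,2): Delta=0.0416 Bond=24.8387
(3,3): Delta=0.1463 Bond=-3.1245
V0=22.2609

No-arbitrage ⇒ martingale measure with p* = (R−d)/(u−d) = 0.7895.
Terminal payoffs: V(4,0)=37.9600, V(4,1)=93.6400, V(4,2)=40.2100, V(4,3)=45.9900, V(4,4)=80.3200
  t=3,j=0: stock 85.7680 → up 120.0753 (V=93.6400), down 71.1875 (V=37.9600). Price 63.9984; hedge Δ=1.1389, bond B=-33.6859.
  t=3,j=1: stock 144.6690 → up 202.5366 (V=40.2100), down 120.0753 (V=93.6400). Price 40.2019; hedge Δ=-0.6479, bond B=133.9387.
  t=3,j=2: stock 244.0200 → up 341.6280 (V=45.9900), down 202.5366 (V=40.2100). Price 34.9790; hedge Δ=0.0416, bond B=24.8387.
  t=3,j=3: stock 411.6000 → up 576.2400 (V=80.3200), down 341.6280 (V=45.9900). Price 57.1036; hedge Δ=0.1463, bond B=-3.1245.
  t=2,j=0: stock 103.3350 → up 144.6690 (V=40.2019), down 85.7680 (V=63.9984). Price 35.3216; hedge Δ=-0.4040, bond B=77.0698.
  t=2,j=1: stock 174.3000 → up 244.0200 (V=34.9790), down 144.6690 (V=40.2019). Price 28.1864; hedge Δ=-0.0526, bond B=37.3493.
  t=2,j=2: stock 294.0000 → up 411.6000 (V=57.1036), down 244.0200 (V=34.9790). Price 40.9733; hedge Δ=0.1320, bond B=2.1582.
  t=1,j=0: stock 124.5000 → up 174.3000 (V=28.1864), down 103.3350 (V=35.3216). Price 23.1942; hedge Δ=-0.1005, bond B=35.7121.
  t=1,j=1: stock 210.0000 → up 294.0000 (V=40.9733), down 174.3000 (V=28.1864). Price 29.9073; hedge Δ=0.1068, bond B=7.4741.
  t=0,j=0: stock 150.0000 → up 210.0000 (V=29.9073), down 124.5000 (V=23.1942). Price 22.2609; hedge Δ=0.0785, bond B=10.4836.
Check: Δ(0,0)·S0 + B(0,0) = 22.2609 = V0.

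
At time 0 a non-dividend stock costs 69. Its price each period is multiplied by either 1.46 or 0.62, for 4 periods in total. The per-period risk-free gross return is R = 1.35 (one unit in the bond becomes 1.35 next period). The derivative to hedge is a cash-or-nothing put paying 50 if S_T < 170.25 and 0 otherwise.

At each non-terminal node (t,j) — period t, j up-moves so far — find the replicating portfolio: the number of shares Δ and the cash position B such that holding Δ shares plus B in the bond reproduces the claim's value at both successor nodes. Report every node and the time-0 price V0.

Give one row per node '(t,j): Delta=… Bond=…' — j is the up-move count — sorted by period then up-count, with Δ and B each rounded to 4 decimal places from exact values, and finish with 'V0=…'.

(0,0): Delta=-0.2301 Bond=22.3459
(1,0): Delta=0.0000 Bond=20.3221
(1,1): Delta=-0.2449 Bond=31.6505
(2,0): Delta=0.0000 Bond=27.4348
(2,1): Delta=0.0000 Bond=27.4348
(2,2): Delta=-0.2605 Bond=45.0326
(3,0): Delta=0.0000 Bond=37.0370
(3,1): Delta=0.0000 Bond=37.0370
(3,2): Delta=0.0000 Bond=37.0370
(3,3): Delta=-0.2772 Bond=64.3739
V0=6.4670

Under the risk-neutral measure, an up-move has probability p* = (R−d)/(u−d) = 0.8690 and values discount at R = 1.35.
Terminal payoffs: V(4,0)=50.0000, V(4,1)=50.0000, V(4,2)=50.0000, V(4,3)=50.0000, V(4,4)=0.0000
Node (3,0) S=16.4446: V=(p*·50.0000+(1−p*)·50.0000)/1.35=37.0370; Δ=(50.0000−50.0000)/(24.0092−10.1957)=0.0000; B=V−Δ·S=37.0370
Node (3,1) S=38.7245: V=(p*·50.0000+(1−p*)·50.0000)/1.35=37.0370; Δ=(50.0000−50.0000)/(56.5377−24.0092)=0.0000; B=V−Δ·S=37.0370
Node (3,2) S=91.1898: V=(p*·50.0000+(1−p*)·50.0000)/1.35=37.0370; Δ=(50.0000−50.0000)/(133.1372−56.5377)=0.0000; B=V−Δ·S=37.0370
Node (3,3) S=214.7374: V=(p*·0.0000+(1−p*)·50.0000)/1.35=4.8501; Δ=(0.0000−50.0000)/(313.5166−133.1372)=-0.2772; B=V−Δ·S=64.3739
Node (2,0) S=26.5236: V=(p*·37.0370+(1−p*)·37.0370)/1.35=27.4348; Δ=(37.0370−37.0370)/(38.7245−16.4446)=0.0000; B=V−Δ·S=27.4348
Node (2,1) S=62.4588: V=(p*·37.0370+(1−p*)·37.0370)/1.35=27.4348; Δ=(37.0370−37.0370)/(91.1898−38.7245)=0.0000; B=V−Δ·S=27.4348
Node (2,2) S=147.0804: V=(p*·4.8501+(1−p*)·37.0370)/1.35=6.7148; Δ=(4.8501−37.0370)/(214.7374−91.1898)=-0.2605; B=V−Δ·S=45.0326
Node (1,0) S=42.7800: V=(p*·27.4348+(1−p*)·27.4348)/1.35=20.3221; Δ=(27.4348−27.4348)/(62.4588−26.5236)=0.0000; B=V−Δ·S=20.3221
Node (1,1) S=100.7400: V=(p*·6.7148+(1−p*)·27.4348)/1.35=6.9838; Δ=(6.7148−27.4348)/(147.0804−62.4588)=-0.2449; B=V−Δ·S=31.6505
Node (0,0) S=69.0000: V=(p*·6.9838+(1−p*)·20.3221)/1.35=6.4670; Δ=(6.9838−20.3221)/(100.7400−42.7800)=-0.2301; B=V−Δ·S=22.3459
Root portfolio cost Δ·69+B reproduces V0=6.4670.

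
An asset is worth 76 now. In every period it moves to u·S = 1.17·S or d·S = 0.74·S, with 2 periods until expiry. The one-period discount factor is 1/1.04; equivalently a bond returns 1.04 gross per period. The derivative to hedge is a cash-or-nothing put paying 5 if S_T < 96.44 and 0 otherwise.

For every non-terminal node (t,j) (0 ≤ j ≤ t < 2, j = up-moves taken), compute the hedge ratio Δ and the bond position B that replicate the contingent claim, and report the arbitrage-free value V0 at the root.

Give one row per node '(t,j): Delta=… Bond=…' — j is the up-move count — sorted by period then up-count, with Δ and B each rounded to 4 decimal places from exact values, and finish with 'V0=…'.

Since d<R<u, set p* = (R−d)/(u−d) = 0.6977; price each node as the discounted p*-expectation of its children.
Payoff layer (t=2): V(2,0)=5.0000, V(2,1)=5.0000, V(2,2)=0.0000
Node (1,0) S=56.2400: V=(p*·5.0000+(1−p*)·5.0000)/1.04=4.8077; Δ=(5.0000−5.0000)/(65.8008−41.6176)=0.0000; B=V−Δ·S=4.8077
Node (1,1) S=88.9200: V=(p*·0.0000+(1−p*)·5.0000)/1.04=1.4535; Δ=(0.0000−5.0000)/(104.0364−65.8008)=-0.1308; B=V−Δ·S=13.0814
Node (0,0) S=76.0000: V=(p*·1.4535+(1−p*)·4.8077)/1.04=2.3726; Δ=(1.4535−4.8077)/(88.9200−56.2400)=-0.1026; B=V−Δ·S=10.1731
Check: Δ(0,0)·S0 + B(0,0) = 2.3726 = V0.

(0,0): Delta=-0.1026 Bond=10.1731
(1,0): Delta=0.0000 Bond=4.8077
(1,1): Delta=-0.1308 Bond=13.0814
V0=2.3726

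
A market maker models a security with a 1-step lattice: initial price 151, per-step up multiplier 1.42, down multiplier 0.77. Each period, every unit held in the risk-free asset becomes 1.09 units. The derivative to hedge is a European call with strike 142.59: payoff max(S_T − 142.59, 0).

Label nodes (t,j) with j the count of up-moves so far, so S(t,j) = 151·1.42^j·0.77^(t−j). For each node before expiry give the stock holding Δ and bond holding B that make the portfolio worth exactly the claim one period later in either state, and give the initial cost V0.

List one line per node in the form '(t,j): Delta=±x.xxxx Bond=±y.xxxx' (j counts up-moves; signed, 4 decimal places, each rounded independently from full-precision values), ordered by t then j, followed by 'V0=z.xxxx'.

No-arbitrage ⇒ martingale measure with p* = (R−d)/(u−d) = 0.4923.
Payoff layer (t=1): V(1,0)=0.0000, V(1,1)=71.8300
Node (0,0) S=151.0000: V=(p*·71.8300+(1−p*)·0.0000)/1.09=32.4426; Δ=(71.8300−0.0000)/(214.4200−116.2700)=0.7318; B=V−Δ·S=-78.0651
Each (Δ,B) replicates both successor values, so the strategy is self-financing and V0 is arbitrage-free.

(0,0): Delta=0.7318 Bond=-78.0651
V0=32.4426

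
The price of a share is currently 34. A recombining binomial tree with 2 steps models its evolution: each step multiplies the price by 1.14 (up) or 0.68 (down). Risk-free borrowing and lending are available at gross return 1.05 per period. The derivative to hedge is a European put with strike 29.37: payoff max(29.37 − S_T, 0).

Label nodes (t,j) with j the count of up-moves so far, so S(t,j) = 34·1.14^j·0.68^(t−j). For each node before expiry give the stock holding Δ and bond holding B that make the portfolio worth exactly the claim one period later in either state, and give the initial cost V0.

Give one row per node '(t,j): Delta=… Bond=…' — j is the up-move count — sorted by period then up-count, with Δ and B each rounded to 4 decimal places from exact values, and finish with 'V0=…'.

No-arbitrage ⇒ martingale measure with p* = (R−d)/(u−d) = 0.8043.
At expiry t=2: V(2,0)=13.6484, V(2,1)=3.0132, V(2,2)=0.0000
(1,0): S=23.1200. Δ = (V_up−V_dn)/(S_up−S_dn) = (3.0132−13.6484)/(26.3568−15.7216) = -1.0000. V = [p*·3.0132 + (1−p*)·13.6484]/1.05 = 4.8514. B = V − Δ·S = 27.9714.
(1,1): S=38.7600. Δ = (V_up−V_dn)/(S_up−S_dn) = (0.0000−3.0132)/(44.1864−26.3568) = -0.1690. V = [p*·0.0000 + (1−p*)·3.0132]/1.05 = 0.5615. B = V − Δ·S = 7.1119.
(0,0): S=34.0000. Δ = (V_up−V_dn)/(S_up−S_dn) = (0.5615−4.8514)/(38.7600−23.1200) = -0.2743. V = [p*·0.5615 + (1−p*)·4.8514]/1.05 = 1.3341. B = V − Δ·S = 10.6601.
Check: Δ(0,0)·S0 + B(0,0) = 1.3341 = V0.

(0,0): Delta=-0.2743 Bond=10.6601
(1,0): Delta=-1.0000 Bond=27.9714
(1,1): Delta=-0.1690 Bond=7.1119
V0=1.3341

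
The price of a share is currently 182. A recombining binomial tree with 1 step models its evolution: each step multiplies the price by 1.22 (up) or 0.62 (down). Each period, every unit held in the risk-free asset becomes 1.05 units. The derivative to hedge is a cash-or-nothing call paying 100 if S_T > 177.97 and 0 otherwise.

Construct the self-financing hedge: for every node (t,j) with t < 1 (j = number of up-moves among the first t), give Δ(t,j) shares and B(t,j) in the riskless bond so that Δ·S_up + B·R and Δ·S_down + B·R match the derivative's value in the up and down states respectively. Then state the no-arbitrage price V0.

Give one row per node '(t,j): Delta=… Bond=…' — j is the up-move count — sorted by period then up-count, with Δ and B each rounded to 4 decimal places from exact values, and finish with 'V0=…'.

Risk-neutral probability p* = (R−d)/(u−d) = (1.05−0.62)/(1.22−0.62) = 0.7167.
At expiry t=1: V(1,0)=0.0000, V(1,1)=100.0000
Node (0,0) S=182.0000: V=(p*·100.0000+(1−p*)·0.0000)/1.05=68.2540; Δ=(100.0000−0.0000)/(222.0400−112.8400)=0.9158; B=V−Δ·S=-98.4127
Self-financing check: at every node Δ·S+B equals the discounted successor values.

(0,0): Delta=0.9158 Bond=-98.4127
V0=68.2540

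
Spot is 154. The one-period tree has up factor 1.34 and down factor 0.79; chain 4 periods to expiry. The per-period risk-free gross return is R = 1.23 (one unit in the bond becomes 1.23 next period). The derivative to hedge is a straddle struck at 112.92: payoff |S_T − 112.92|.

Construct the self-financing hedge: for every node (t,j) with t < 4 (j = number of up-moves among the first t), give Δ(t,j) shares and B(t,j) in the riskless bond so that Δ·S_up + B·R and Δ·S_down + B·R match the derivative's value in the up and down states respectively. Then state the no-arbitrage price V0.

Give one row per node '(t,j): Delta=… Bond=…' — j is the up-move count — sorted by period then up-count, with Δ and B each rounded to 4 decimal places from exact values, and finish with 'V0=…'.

(0,0): Delta=0.9821 Bond=-46.2609
(1,0): Delta=0.8963 Bond=-46.4618
(1,1): Delta=0.9948 Bond=-59.5108
(2,0): Delta=0.4681 Bond=-15.9852
(2,1): Delta=0.9595 Bond=-67.4387
(2,2): Delta=1.0000 Bond=-74.6381
(3,0): Delta=-1.0000 Bond=91.8049
(3,1): Delta=0.6844 Bond=-47.5285
(3,2): Delta=1.0000 Bond=-91.8049
(3,3): Delta=1.0000 Bond=-91.8049
V0=104.9896

The replicating-portfolio and risk-neutral prices coincide; use p* = (1.23−0.79)/(1.34−0.79) = 0.8000 for the latter.
Terminal payoffs: V(4,0)=52.9369, V(4,1)=11.1765, V(4,2)=59.6576, V(4,3)=179.8066, V(4,4)=383.6036
Node (3,0) S=75.9280: V=(p*·11.1765+(1−p*)·52.9369)/1.23=15.8769; Δ=(11.1765−52.9369)/(101.7435−59.9831)=-1.0000; B=V−Δ·S=91.8049
Node (3,1) S=128.7893: V=(p*·59.6576+(1−p*)·11.1765)/1.23=40.6190; Δ=(59.6576−11.1765)/(172.5776−101.7435)=0.6844; B=V−Δ·S=-47.5285
Node (3,2) S=218.4527: V=(p*·179.8066+(1−p*)·59.6576)/1.23=126.6478; Δ=(179.8066−59.6576)/(292.7266−172.5776)=1.0000; B=V−Δ·S=-91.8049
Node (3,3) S=370.5400: V=(p*·383.6036+(1−p*)·179.8066)/1.23=278.7351; Δ=(383.6036−179.8066)/(496.5236−292.7266)=1.0000; B=V−Δ·S=-91.8049
Node (2,0) S=96.1114: V=(p*·40.6190+(1−p*)·15.8769)/1.23=29.0005; Δ=(40.6190−15.8769)/(128.7893−75.9280)=0.4681; B=V−Δ·S=-15.9852
Node (2,1) S=163.0244: V=(p*·126.6478+(1−p*)·40.6190)/1.23=88.9773; Δ=(126.6478−40.6190)/(218.4527−128.7893)=0.9595; B=V−Δ·S=-67.4387
Node (2,2) S=276.5224: V=(p*·278.7351+(1−p*)·126.6478)/1.23=201.8843; Δ=(278.7351−126.6478)/(370.5400−218.4527)=1.0000; B=V−Δ·S=-74.6381
Node (1,0) S=121.6600: V=(p*·88.9773+(1−p*)·29.0005)/1.23=62.5869; Δ=(88.9773−29.0005)/(163.0244−96.1114)=0.8963; B=V−Δ·S=-46.4618
Node (1,1) S=206.3600: V=(p*·201.8843+(1−p*)·88.9773)/1.23=145.7747; Δ=(201.8843−88.9773)/(276.5224−163.0244)=0.9948; B=V−Δ·S=-59.5108
Node (0,0) S=154.0000: V=(p*·145.7747+(1−p*)·62.5869)/1.23=104.9896; Δ=(145.7747−62.5869)/(206.3600−121.6600)=0.9821; B=V−Δ·S=-46.2609
Each (Δ,B) replicates both successor values, so the strategy is self-financing and V0 is arbitrage-free.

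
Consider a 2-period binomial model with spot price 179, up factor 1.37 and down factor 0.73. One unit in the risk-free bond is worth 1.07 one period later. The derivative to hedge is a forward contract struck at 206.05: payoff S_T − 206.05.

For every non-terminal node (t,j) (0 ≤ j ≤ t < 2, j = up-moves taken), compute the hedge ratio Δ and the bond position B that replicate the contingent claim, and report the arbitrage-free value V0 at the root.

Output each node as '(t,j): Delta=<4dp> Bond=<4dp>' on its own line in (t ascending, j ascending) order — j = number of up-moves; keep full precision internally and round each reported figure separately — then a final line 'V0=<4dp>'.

(0,0): Delta=1.0000 Bond=-179.9720
(1,0): Delta=1.0000 Bond=-192.5701
(1,1): Delta=1.0000 Bond=-192.5701
V0=-0.9720

The replicating-portfolio and risk-neutral prices coincide; use p* = (1.07−0.73)/(1.37−0.73) = 0.5312 for the latter.
At expiry t=2: V(2,0)=-110.6609, V(2,1)=-27.0321, V(2,2)=129.9151
(1,0): S=130.6700. Δ = (V_up−V_dn)/(S_up−S_dn) = (-27.0321−-110.6609)/(179.0179−95.3891) = 1.0000. V = [p*·-27.0321 + (1−p*)·-110.6609]/1.07 = -61.9001. B = V − Δ·S = -192.5701.
(1,1): S=245.2300. Δ = (V_up−V_dn)/(S_up−S_dn) = (129.9151−-27.0321)/(335.9651−179.0179) = 1.0000. V = [p*·129.9151 + (1−p*)·-27.0321]/1.07 = 52.6599. B = V − Δ·S = -192.5701.
(0,0): S=179.0000. Δ = (V_up−V_dn)/(S_up−S_dn) = (52.6599−-61.9001)/(245.2300−130.6700) = 1.0000. V = [p*·52.6599 + (1−p*)·-61.9001]/1.07 = -0.9720. B = V − Δ·S = -179.9720.
Self-financing check: at every node Δ·S+B equals the discounted successor values.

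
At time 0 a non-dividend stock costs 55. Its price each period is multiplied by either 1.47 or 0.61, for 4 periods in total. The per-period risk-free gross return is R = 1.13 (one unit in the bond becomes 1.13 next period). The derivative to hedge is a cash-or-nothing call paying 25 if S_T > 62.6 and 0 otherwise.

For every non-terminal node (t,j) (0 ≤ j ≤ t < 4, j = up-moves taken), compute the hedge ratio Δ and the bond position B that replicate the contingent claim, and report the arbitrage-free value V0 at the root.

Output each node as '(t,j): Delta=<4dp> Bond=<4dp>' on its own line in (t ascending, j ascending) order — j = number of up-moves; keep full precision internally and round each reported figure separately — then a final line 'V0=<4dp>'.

(0,0): Delta=0.1588 Bond=-1.3264
(1,0): Delta=0.2481 Bond=-4.4931
(1,1): Delta=0.1346 Bond=0.4589
(2,0): Delta=0.0000 Bond=0.0000
(2,1): Delta=0.3154 Bond=-8.3969
(2,2): Delta=0.0856 Bond=6.3480
(3,0): Delta=0.0000 Bond=0.0000
(3,1): Delta=0.0000 Bond=0.0000
(3,2): Delta=0.4010 Bond=-15.6925
(3,3): Delta=0.0000 Bond=22.1239
V0=7.4097

Under the risk-neutral measure, an up-move has probability p* = (R−d)/(u−d) = 0.6047 and values discount at R = 1.13.
Terminal values V(4,·): V(4,0)=0.0000, V(4,1)=0.0000, V(4,2)=0.0000, V(4,3)=25.0000, V(4,4)=25.0000
  t=3,j=0: stock 12.4840 → up 18.3514 (V=0.0000), down 7.6152 (V=0.0000). Price 0.0000; hedge Δ=0.0000, bond B=0.0000.
  t=3,j=1: stock 30.0843 → up 44.2239 (V=0.0000), down 18.3514 (V=0.0000). Price 0.0000; hedge Δ=0.0000, bond B=0.0000.
  t=3,j=2: stock 72.4982 → up 106.5723 (V=25.0000), down 44.2239 (V=0.0000). Price 13.3772; hedge Δ=0.4010, bond B=-15.6925.
  t=3,j=3: stock 174.7088 → up 256.8219 (V=25.0000), down 106.5723 (V=25.0000). Price 22.1239; hedge Δ=0.0000, bond B=22.1239.
  t=2,j=0: stock 20.4655 → up 30.0843 (V=0.0000), down 12.4840 (V=0.0000). Price 0.0000; hedge Δ=0.0000, bond B=0.0000.
  t=2,j=1: stock 49.3185 → up 72.4982 (V=13.3772), down 30.0843 (V=0.0000). Price 7.1580; hedge Δ=0.3154, bond B=-8.3969.
  t=2,j=2: stock 118.8495 → up 174.7088 (V=22.1239), down 72.4982 (V=13.3772). Price 16.5185; hedge Δ=0.0856, bond B=6.3480.
  t=1,j=0: stock 33.5500 → up 49.3185 (V=7.1580), down 20.4655 (V=0.0000). Price 3.8302; hedge Δ=0.2481, bond B=-4.4931.
  t=1,j=1: stock 80.8500 → up 118.8495 (V=16.5185), down 49.3185 (V=7.1580). Price 11.3432; hedge Δ=0.1346, bond B=0.4589.
  t=0,j=0: stock 55.0000 → up 80.8500 (V=11.3432), down 33.5500 (V=3.8302). Price 7.4097; hedge Δ=0.1588, bond B=-1.3264.
Self-financing check: at every node Δ·S+B equals the discounted successor values.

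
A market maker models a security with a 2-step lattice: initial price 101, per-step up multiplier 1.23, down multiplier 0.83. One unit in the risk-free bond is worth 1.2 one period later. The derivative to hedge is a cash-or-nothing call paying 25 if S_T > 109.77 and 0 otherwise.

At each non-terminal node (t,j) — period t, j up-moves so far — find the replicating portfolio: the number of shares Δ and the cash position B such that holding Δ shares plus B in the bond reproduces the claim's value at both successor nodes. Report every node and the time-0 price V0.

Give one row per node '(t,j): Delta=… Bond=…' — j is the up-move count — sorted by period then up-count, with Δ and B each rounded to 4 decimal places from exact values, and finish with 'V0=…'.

(0,0): Delta=0.4770 Bond=-33.3225
(1,0): Delta=0.0000 Bond=0.0000
(1,1): Delta=0.5031 Bond=-43.2292
V0=14.8546

No-arbitrage ⇒ martingale measure with p* = (R−d)/(u−d) = 0.9250.
Payoff layer (t=2): V(2,0)=0.0000, V(2,1)=0.0000, V(2,2)=25.0000
(1,0): S=83.8300. Δ = (V_up−V_dn)/(S_up−S_dn) = (0.0000−0.0000)/(103.1109−69.5789) = 0.0000. V = [p*·0.0000 + (1−p*)·0.0000]/1.2 = 0.0000. B = V − Δ·S = 0.0000.
(1,1): S=124.2300. Δ = (V_up−V_dn)/(S_up−S_dn) = (25.0000−0.0000)/(152.8029−103.1109) = 0.5031. V = [p*·25.0000 + (1−p*)·0.0000]/1.2 = 19.2708. B = V − Δ·S = -43.2292.
(0,0): S=101.0000. Δ = (V_up−V_dn)/(S_up−S_dn) = (19.2708−0.0000)/(124.2300−83.8300) = 0.4770. V = [p*·19.2708 + (1−p*)·0.0000]/1.2 = 14.8546. B = V − Δ·S = -33.3225.
Each (Δ,B) replicates both successor values, so the strategy is self-financing and V0 is arbitrage-free.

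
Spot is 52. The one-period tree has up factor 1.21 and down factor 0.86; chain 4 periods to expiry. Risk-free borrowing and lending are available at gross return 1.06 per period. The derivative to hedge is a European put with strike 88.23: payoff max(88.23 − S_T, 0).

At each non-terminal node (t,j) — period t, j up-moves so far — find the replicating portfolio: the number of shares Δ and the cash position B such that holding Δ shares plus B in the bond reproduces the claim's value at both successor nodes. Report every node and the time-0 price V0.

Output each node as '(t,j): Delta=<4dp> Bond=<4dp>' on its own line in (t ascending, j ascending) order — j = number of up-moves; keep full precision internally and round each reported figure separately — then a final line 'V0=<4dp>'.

Since d<R<u, set p* = (R−d)/(u−d) = 0.5714; price each node as the discounted p*-expectation of its children.
Terminal payoffs: V(4,0)=59.7856, V(4,1)=48.2094, V(4,2)=31.9219, V(4,3)=9.0058, V(4,4)=0.0000
  t=3,j=0: stock 33.0749 → up 40.0206 (V=48.2094), down 28.4444 (V=59.7856). Price 50.1609; hedge Δ=-1.0000, bond B=83.2358.
  t=3,j=1: stock 46.5356 → up 56.3081 (V=31.9219), down 40.0206 (V=48.2094). Price 36.7002; hedge Δ=-1.0000, bond B=83.2358.
  t=3,j=2: stock 65.4746 → up 79.2242 (V=9.0058), down 56.3081 (V=31.9219). Price 17.7613; hedge Δ=-1.0000, bond B=83.2358.
  t=3,j=3: stock 92.1212 → up 111.4666 (V=0.0000), down 79.2242 (V=9.0058). Price 3.6412; hedge Δ=-0.2793, bond B=29.3720.
  t=2,j=0: stock 38.4592 → up 46.5356 (V=36.7002), down 33.0749 (V=50.1609). Price 40.0652; hedge Δ=-1.0000, bond B=78.5244.
  t=2,j=1: stock 54.1112 → up 65.4746 (V=17.7613), down 46.5356 (V=36.7002). Price 24.4132; hedge Δ=-1.0000, bond B=78.5244.
  t=2,j=2: stock 76.1332 → up 92.1212 (V=3.6412), down 65.4746 (V=17.7613). Price 9.1440; hedge Δ=-0.5299, bond B=49.4873.
  t=1,j=0: stock 44.7200 → up 54.1112 (V=24.4132), down 38.4592 (V=40.0652). Price 29.3596; hedge Δ=-1.0000, bond B=74.0796.
  t=1,j=1: stock 62.9200 → up 76.1332 (V=9.1440), down 54.1112 (V=24.4132). Price 14.7999; hedge Δ=-0.6934, bond B=58.4262.
  t=0,j=0: stock 52.0000 → up 62.9200 (V=14.7999), down 44.7200 (V=29.3596). Price 19.8489; hedge Δ=-0.8000, bond B=61.4479.
Self-financing check: at every node Δ·S+B equals the discounted successor values.

(0,0): Delta=-0.8000 Bond=61.4479
(1,0): Delta=-1.0000 Bond=74.0796
(1,1): Delta=-0.6934 Bond=58.4262
(2,0): Delta=-1.0000 Bond=78.5244
(2,1): Delta=-1.0000 Bond=78.5244
(2,2): Delta=-0.5299 Bond=49.4873
(3,0): Delta=-1.0000 Bond=83.2358
(3,1): Delta=-1.0000 Bond=83.2358
(3,2): Delta=-1.0000 Bond=83.2358
(3,3): Delta=-0.2793 Bond=29.3720
V0=19.8489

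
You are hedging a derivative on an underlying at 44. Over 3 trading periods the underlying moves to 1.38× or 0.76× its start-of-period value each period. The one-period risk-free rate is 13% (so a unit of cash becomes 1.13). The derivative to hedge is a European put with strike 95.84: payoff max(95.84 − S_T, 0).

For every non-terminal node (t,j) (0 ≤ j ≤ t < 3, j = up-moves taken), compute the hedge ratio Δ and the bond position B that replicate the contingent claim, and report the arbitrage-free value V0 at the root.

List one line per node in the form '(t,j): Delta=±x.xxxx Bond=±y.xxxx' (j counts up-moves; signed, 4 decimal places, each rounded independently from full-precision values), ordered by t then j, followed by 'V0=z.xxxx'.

Risk-neutral probability p* = (R−d)/(u−d) = (1.13−0.76)/(1.38−0.76) = 0.5968.
Terminal payoffs: V(3,0)=76.5251, V(3,1)=60.7681, V(3,2)=32.1569, V(3,3)=0.0000
(2,0): S=25.4144. Δ = (V_up−V_dn)/(S_up−S_dn) = (60.7681−76.5251)/(35.0719−19.3149) = -1.0000. V = [p*·60.7681 + (1−p*)·76.5251]/1.13 = 59.3998. B = V − Δ·S = 84.8142.
(2,1): S=46.1472. Δ = (V_up−V_dn)/(S_up−S_dn) = (32.1569−60.7681)/(63.6831−35.0719) = -1.0000. V = [p*·32.1569 + (1−p*)·60.7681]/1.13 = 38.6670. B = V − Δ·S = 84.8142.
(2,2): S=83.7936. Δ = (V_up−V_dn)/(S_up−S_dn) = (0.0000−32.1569)/(115.6352−63.6831) = -0.6190. V = [p*·0.0000 + (1−p*)·32.1569]/1.13 = 11.4748. B = V − Δ·S = 63.3407.
(1,0): S=33.4400. Δ = (V_up−V_dn)/(S_up−S_dn) = (38.6670−59.3998)/(46.1472−25.4144) = -1.0000. V = [p*·38.6670 + (1−p*)·59.3998]/1.13 = 41.6168. B = V − Δ·S = 75.0568.
(1,1): S=60.7200. Δ = (V_up−V_dn)/(S_up−S_dn) = (11.4748−38.6670)/(83.7936−46.1472) = -0.7223. V = [p*·11.4748 + (1−p*)·38.6670]/1.13 = 19.8578. B = V − Δ·S = 63.7162.
(0,0): S=44.0000. Δ = (V_up−V_dn)/(S_up−S_dn) = (19.8578−41.6168)/(60.7200−33.4400) = -0.7976. V = [p*·19.8578 + (1−p*)·41.6168]/1.13 = 25.3377. B = V − Δ·S = 60.4328.
Root portfolio cost Δ·44+B reproduces V0=25.3377.

(0,0): Delta=-0.7976 Bond=60.4328
(1,0): Delta=-1.0000 Bond=75.0568
(1,1): Delta=-0.7223 Bond=63.7162
(2,0): Delta=-1.0000 Bond=84.8142
(2,1): Delta=-1.0000 Bond=84.8142
(2,2): Delta=-0.6190 Bond=63.3407
V0=25.3377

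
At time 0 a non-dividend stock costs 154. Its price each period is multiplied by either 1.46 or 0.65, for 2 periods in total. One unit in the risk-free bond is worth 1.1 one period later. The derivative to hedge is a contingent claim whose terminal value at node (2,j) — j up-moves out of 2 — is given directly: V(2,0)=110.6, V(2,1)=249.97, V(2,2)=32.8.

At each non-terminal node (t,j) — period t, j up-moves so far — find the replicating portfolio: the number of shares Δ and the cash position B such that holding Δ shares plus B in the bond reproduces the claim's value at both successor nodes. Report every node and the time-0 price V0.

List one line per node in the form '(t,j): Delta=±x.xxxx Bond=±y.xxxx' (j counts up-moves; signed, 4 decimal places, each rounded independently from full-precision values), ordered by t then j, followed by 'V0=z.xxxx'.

Since d<R<u, set p* = (R−d)/(u−d) = 0.5556; price each node as the discounted p*-expectation of its children.
Terminal payoffs: V(2,0)=110.6000, V(2,1)=249.9700, V(2,2)=32.8000
(1,0): S=100.1000. Δ = (V_up−V_dn)/(S_up−S_dn) = (249.9700−110.6000)/(146.1460−65.0650) = 1.7189. V = [p*·249.9700 + (1−p*)·110.6000]/1.1 = 170.9343. B = V − Δ·S = -1.1274.
(1,1): S=224.8400. Δ = (V_up−V_dn)/(S_up−S_dn) = (32.8000−249.9700)/(328.2664−146.1460) = -1.1925. V = [p*·32.8000 + (1−p*)·249.9700]/1.1 = 117.5636. B = V − Δ·S = 385.6747.
(0,0): S=154.0000. Δ = (V_up−V_dn)/(S_up−S_dn) = (117.5636−170.9343)/(224.8400−100.1000) = -0.4279. V = [p*·117.5636 + (1−p*)·170.9343]/1.1 = 128.4400. B = V − Δ·S = 194.3297.
Self-financing check: at every node Δ·S+B equals the discounted successor values.

(0,0): Delta=-0.4279 Bond=194.3297
(1,0): Delta=1.7189 Bond=-1.1274
(1,1): Delta=-1.1925 Bond=385.6747
V0=128.4400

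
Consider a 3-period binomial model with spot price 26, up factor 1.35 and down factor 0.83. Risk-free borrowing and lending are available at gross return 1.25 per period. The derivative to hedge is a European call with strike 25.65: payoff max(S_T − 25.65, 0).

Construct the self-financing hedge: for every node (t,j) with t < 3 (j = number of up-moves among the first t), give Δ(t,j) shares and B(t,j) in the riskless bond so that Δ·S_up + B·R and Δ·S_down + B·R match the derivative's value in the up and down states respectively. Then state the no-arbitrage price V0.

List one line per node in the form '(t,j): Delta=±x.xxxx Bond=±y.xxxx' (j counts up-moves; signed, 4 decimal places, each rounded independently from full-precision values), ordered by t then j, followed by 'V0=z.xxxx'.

(0,0): Delta=0.9621 Bond=-12.0403
(1,0): Delta=0.7877 Bond=-11.2868
(1,1): Delta=0.9876 Bond=-15.9464
(2,0): Delta=0.0000 Bond=0.0000
(2,1): Delta=0.9030 Bond=-17.4677
(2,2): Delta=1.0000 Bond=-20.5200
V0=12.9739

Under the risk-neutral measure, an up-move has probability p* = (R−d)/(u−d) = 0.8077 and values discount at R = 1.25.
Terminal values V(3,·): V(3,0)=0.0000, V(3,1)=0.0000, V(3,2)=13.6796, V(3,3)=38.3198
Node (2,0) S=17.9114: V=(p*·0.0000+(1−p*)·0.0000)/1.25=0.0000; Δ=(0.0000−0.0000)/(24.1804−14.8665)=0.0000; B=V−Δ·S=0.0000
Node (2,1) S=29.1330: V=(p*·13.6796+(1−p*)·0.0000)/1.25=8.8391; Δ=(13.6796−0.0000)/(39.3296−24.1804)=0.9030; B=V−Δ·S=-17.4677
Node (2,2) S=47.3850: V=(p*·38.3198+(1−p*)·13.6796)/1.25=26.8650; Δ=(38.3198−13.6796)/(63.9698−39.3296)=1.0000; B=V−Δ·S=-20.5200
Node (1,0) S=21.5800: V=(p*·8.8391+(1−p*)·0.0000)/1.25=5.7114; Δ=(8.8391−0.0000)/(29.1330−17.9114)=0.7877; B=V−Δ·S=-11.2868
Node (1,1) S=35.1000: V=(p*·26.8650+(1−p*)·8.8391)/1.25=18.7188; Δ=(26.8650−8.8391)/(47.3850−29.1330)=0.9876; B=V−Δ·S=-15.9464
Node (0,0) S=26.0000: V=(p*·18.7188+(1−p*)·5.7114)/1.25=12.9739; Δ=(18.7188−5.7114)/(35.1000−21.5800)=0.9621; B=V−Δ·S=-12.0403
Check: Δ(0,0)·S0 + B(0,0) = 12.9739 = V0.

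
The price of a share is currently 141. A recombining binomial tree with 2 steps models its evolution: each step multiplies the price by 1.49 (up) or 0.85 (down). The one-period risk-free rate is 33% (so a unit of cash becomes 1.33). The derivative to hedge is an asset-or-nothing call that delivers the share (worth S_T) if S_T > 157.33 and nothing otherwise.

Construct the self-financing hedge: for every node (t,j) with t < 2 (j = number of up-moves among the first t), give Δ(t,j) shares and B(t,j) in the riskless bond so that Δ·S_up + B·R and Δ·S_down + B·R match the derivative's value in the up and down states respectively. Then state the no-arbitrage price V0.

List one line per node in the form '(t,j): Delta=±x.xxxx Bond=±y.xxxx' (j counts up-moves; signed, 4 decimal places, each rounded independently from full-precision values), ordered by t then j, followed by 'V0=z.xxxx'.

(0,0): Delta=1.2122 Bond=-33.5197
(1,0): Delta=2.3281 Bond=-178.3247
(1,1): Delta=1.0000 Bond=0.0000
V0=137.4006

Since d<R<u, set p* = (R−d)/(u−d) = 0.7500; price each node as the discounted p*-expectation of its children.
Terminal values V(2,·): V(2,0)=0.0000, V(2,1)=178.5765, V(2,2)=313.0341
(1,0): S=119.8500. Δ = (V_up−V_dn)/(S_up−S_dn) = (178.5765−0.0000)/(178.5765−101.8725) = 2.3281. V = [p*·178.5765 + (1−p*)·0.0000]/1.33 = 100.7010. B = V − Δ·S = -178.3247.
(1,1): S=210.0900. Δ = (V_up−V_dn)/(S_up−S_dn) = (313.0341−178.5765)/(313.0341−178.5765) = 1.0000. V = [p*·313.0341 + (1−p*)·178.5765]/1.33 = 210.0900. B = V − Δ·S = 0.0000.
(0,0): S=141.0000. Δ = (V_up−V_dn)/(S_up−S_dn) = (210.0900−100.7010)/(210.0900−119.8500) = 1.2122. V = [p*·210.0900 + (1−p*)·100.7010]/1.33 = 137.4006. B = V − Δ·S = -33.5197.
Check: Δ(0,0)·S0 + B(0,0) = 137.4006 = V0.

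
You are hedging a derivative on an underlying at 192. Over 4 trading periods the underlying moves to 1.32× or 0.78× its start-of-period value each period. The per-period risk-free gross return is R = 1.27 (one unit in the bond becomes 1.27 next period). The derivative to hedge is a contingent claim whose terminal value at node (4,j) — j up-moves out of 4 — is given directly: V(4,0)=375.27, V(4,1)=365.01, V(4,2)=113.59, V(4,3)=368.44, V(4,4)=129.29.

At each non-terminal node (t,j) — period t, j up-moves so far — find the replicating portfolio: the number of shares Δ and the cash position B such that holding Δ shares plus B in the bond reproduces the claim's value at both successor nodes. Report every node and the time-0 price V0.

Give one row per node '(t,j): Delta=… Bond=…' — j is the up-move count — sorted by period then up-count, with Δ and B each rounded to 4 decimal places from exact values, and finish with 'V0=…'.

(0,0): Delta=-0.5945 Bond=189.3034
(1,0): Delta=1.2842 Bond=-40.9440
(1,1): Delta=-0.7078 Bond=269.1255
(2,0): Delta=-2.8597 Bond=432.0592
(2,1): Delta=1.5341 Bond=-101.3925
(2,2): Delta=-0.8430 Bond=387.0120
(3,0): Delta=-0.2085 Bond=307.1575
(3,1): Delta=-3.0195 Bond=573.3640
(3,2): Delta=1.8086 Bond=-200.4147
(3,3): Delta=-1.0029 Bond=562.1094
V0=75.1506

The replicating-portfolio and risk-neutral prices coincide; use p* = (1.27−0.78)/(1.32−0.78) = 0.9074 for the latter.
Payoff layer (t=4): V(4,0)=375.2700, V(4,1)=365.0100, V(4,2)=113.5900, V(4,3)=368.4400, V(4,4)=129.2900
Node (3,0) S=91.1140: V=(p*·365.0100+(1−p*)·375.2700)/1.27=288.1575; Δ=(365.0100−375.2700)/(120.2705−71.0689)=-0.2085; B=V−Δ·S=307.1575
Node (3,1) S=154.1929: V=(p*·113.5900+(1−p*)·365.0100)/1.27=107.7714; Δ=(113.5900−365.0100)/(203.5346−120.2705)=-3.0195; B=V−Δ·S=573.3640
Node (3,2) S=260.9418: V=(p*·368.4400+(1−p*)·113.5900)/1.27=271.5297; Δ=(368.4400−113.5900)/(344.4432−203.5346)=1.8086; B=V−Δ·S=-200.4147
Node (3,3) S=441.5939: V=(p*·129.2900+(1−p*)·368.4400)/1.27=119.2390; Δ=(129.2900−368.4400)/(582.9039−344.4432)=-1.0029; B=V−Δ·S=562.1094
Node (2,0) S=116.8128: V=(p*·107.7714+(1−p*)·288.1575)/1.27=98.0109; Δ=(107.7714−288.1575)/(154.1929−91.1140)=-2.8597; B=V−Δ·S=432.0592
Node (2,1) S=197.6832: V=(p*·271.5297+(1−p*)·107.7714)/1.27=201.8637; Δ=(271.5297−107.7714)/(260.9418−154.1929)=1.5341; B=V−Δ·S=-101.3925
Node (2,2) S=334.5408: V=(p*·119.2390+(1−p*)·271.5297)/1.27=104.9921; Δ=(119.2390−271.5297)/(441.5939−260.9418)=-0.8430; B=V−Δ·S=387.0120
Node (1,0) S=149.7600: V=(p*·201.8637+(1−p*)·98.0109)/1.27=151.3762; Δ=(201.8637−98.0109)/(197.6832−116.8128)=1.2842; B=V−Δ·S=-40.9440
Node (1,1) S=253.4400: V=(p*·104.9921+(1−p*)·201.8637)/1.27=89.7336; Δ=(104.9921−201.8637)/(334.5408−197.6832)=-0.7078; B=V−Δ·S=269.1255
Node (0,0) S=192.0000: V=(p*·89.7336+(1−p*)·151.3762)/1.27=75.1506; Δ=(89.7336−151.3762)/(253.4400−149.7600)=-0.5945; B=V−Δ·S=189.3034
Check: Δ(0,0)·S0 + B(0,0) = 75.1506 = V0.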